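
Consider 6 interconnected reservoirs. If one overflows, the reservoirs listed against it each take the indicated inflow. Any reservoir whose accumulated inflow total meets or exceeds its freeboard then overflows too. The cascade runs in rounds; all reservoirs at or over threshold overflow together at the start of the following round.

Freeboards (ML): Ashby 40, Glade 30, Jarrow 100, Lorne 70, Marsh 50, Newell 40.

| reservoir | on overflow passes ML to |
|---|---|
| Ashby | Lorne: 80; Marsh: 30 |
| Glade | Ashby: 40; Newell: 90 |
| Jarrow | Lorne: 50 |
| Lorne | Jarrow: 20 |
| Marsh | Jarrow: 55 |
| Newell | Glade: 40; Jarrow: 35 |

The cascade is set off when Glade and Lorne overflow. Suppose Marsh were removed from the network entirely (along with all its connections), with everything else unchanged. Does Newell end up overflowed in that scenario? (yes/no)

yes

With Marsh removed:
Round 1 — Glade, Lorne overflow (initial).
  Ashby: +40 → 40 ≥ 40
  Jarrow: +20 → 20 < 100
  Newell: +90 → 90 ≥ 40
Round 2 — Ashby, Newell overflow.
  Jarrow: +35 → 55 < 100
No further overflows.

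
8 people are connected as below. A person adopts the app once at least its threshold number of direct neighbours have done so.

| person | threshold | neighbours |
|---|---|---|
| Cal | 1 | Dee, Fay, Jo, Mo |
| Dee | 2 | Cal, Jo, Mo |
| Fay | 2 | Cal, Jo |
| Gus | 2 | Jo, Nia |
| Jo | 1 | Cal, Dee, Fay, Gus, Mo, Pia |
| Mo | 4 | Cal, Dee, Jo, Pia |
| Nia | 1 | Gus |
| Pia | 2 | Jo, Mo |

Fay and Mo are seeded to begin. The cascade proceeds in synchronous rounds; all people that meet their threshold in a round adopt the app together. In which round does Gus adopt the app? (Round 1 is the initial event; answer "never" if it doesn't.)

never

Round 1 — Fay, Mo adopt the app (initial).
Round 2 — checking thresholds:
  Cal: 2 of 4 neighbours ≥ 1, adopts the app.
  Dee: 1 of 3 neighbours < 2, below threshold.
  Jo: 2 of 6 neighbours ≥ 1, adopts the app.
  Pia: 1 of 2 neighbours < 2, below threshold.
Round 3 — checking thresholds:
  Dee: 3 of 3 neighbours ≥ 2, adopts the app.
  Gus: 1 of 2 neighbours < 2, below threshold.
  Pia: 2 of 2 neighbours ≥ 2, adopts the app.
Round 4 — no new adoptions; cascade stops.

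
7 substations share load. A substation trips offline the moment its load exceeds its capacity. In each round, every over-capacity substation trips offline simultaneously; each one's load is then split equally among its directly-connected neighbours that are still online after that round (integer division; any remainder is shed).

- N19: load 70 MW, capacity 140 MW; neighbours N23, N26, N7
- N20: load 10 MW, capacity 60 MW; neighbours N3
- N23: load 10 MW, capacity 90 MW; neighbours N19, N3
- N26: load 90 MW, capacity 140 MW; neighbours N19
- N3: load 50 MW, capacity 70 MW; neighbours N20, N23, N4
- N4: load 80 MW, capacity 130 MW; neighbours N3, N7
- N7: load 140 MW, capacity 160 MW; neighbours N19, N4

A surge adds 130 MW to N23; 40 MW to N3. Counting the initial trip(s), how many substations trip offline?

Round 1 — N23 at 140 > 90; N3 at 90 > 70. N23, N3 trip offline.
  N23 sheds 140 MW to N19: 140 each.
    N19: 70+140 = 210 > 140
  N3 sheds 90 MW to N20, N4: 45 each.
    N20: 10+45 = 55 ≤ 60
    N4: 80+45 = 125 ≤ 130
Round 2 — N19 trips offline.
  N19 sheds 210 MW to N26, N7: 105 each.
    N26: 90+105 = 195 > 140
    N7: 140+105 = 245 > 160
Round 3 — N26, N7 trip offline.
  N26 sheds 195 MW: no online neighbours, lost.
  N7 sheds 245 MW to N4: 245 each.
    N4: 125+245 = 370 > 130
Round 4 — N4 trips offline.
  N4 sheds 370 MW: no online neighbours, lost.
No further trips.

6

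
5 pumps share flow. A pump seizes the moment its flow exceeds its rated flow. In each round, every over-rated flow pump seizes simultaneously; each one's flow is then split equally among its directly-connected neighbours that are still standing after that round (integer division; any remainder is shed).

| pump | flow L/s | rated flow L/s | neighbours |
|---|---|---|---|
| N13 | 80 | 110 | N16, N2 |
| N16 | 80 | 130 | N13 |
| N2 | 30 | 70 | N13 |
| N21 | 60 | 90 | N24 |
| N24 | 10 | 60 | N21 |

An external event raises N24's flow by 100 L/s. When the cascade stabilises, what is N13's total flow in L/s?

80

Round 1 — N24 at 110 > 60. N24 seizes.
  N24 sheds 110 L/s to N21: 110 each.
    N21: 60+110 = 170 > 90
Round 2 — N21 seizes.
  N21 sheds 170 L/s: no online neighbours, lost.
No further seizures.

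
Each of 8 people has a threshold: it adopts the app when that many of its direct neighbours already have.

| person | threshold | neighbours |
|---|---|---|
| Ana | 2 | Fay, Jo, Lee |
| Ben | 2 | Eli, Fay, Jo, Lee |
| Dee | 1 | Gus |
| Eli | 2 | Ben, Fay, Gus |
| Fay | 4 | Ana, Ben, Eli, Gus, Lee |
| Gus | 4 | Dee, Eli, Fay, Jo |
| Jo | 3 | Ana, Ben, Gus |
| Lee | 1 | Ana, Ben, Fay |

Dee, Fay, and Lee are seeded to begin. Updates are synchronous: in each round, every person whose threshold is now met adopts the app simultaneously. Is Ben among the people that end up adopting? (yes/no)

Round 1 — Dee, Fay, Lee adopt the app (initial).
Round 2 — checking thresholds:
  Ana: 2 of 3 neighbours ≥ 2, adopts the app.
  Ben: 2 of 4 neighbours ≥ 2, adopts the app.
  Eli: 1 of 3 neighbours < 2, below threshold.
  Gus: 2 of 4 neighbours < 4, below threshold.
Round 3 — checking thresholds:
  Eli: 2 of 3 neighbours ≥ 2, adopts the app.
  Gus: 2 of 4 neighbours < 4, below threshold.
  Jo: 2 of 3 neighbours < 3, below threshold.
Round 4 — no new adoptions; cascade stops.

yes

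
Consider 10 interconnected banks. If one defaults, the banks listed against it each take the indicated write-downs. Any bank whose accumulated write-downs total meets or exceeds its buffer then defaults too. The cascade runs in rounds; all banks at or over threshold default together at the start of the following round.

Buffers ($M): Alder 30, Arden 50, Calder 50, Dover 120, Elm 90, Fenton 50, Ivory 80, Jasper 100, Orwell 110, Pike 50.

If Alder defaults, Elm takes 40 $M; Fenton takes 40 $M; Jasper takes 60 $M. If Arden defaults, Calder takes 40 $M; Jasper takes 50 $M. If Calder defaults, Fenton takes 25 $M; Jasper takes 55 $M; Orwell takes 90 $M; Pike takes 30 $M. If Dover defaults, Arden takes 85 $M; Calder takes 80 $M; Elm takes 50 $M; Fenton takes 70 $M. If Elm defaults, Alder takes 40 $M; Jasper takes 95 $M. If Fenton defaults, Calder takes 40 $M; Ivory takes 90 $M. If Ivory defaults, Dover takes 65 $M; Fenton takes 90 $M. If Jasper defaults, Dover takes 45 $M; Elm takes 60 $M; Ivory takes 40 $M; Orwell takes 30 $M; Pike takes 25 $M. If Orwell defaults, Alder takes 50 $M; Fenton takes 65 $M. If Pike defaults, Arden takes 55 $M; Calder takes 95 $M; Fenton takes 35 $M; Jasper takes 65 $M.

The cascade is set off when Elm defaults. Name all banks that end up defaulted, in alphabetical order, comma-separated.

Alder, Elm, Jasper

Round 1 — Elm defaults (initial).
  Alder: +40 → 40 ≥ 30
  Jasper: +95 → 95 < 100
Round 2 — Alder defaults.
  Fenton: +40 → 40 < 50
  Jasper: +60 → 155 ≥ 100
Round 3 — Jasper defaults.
  Dover: +45 → 45 < 120
  Ivory: +40 → 40 < 80
  Orwell: +30 → 30 < 110
  Pike: +25 → 25 < 50
No further defaults.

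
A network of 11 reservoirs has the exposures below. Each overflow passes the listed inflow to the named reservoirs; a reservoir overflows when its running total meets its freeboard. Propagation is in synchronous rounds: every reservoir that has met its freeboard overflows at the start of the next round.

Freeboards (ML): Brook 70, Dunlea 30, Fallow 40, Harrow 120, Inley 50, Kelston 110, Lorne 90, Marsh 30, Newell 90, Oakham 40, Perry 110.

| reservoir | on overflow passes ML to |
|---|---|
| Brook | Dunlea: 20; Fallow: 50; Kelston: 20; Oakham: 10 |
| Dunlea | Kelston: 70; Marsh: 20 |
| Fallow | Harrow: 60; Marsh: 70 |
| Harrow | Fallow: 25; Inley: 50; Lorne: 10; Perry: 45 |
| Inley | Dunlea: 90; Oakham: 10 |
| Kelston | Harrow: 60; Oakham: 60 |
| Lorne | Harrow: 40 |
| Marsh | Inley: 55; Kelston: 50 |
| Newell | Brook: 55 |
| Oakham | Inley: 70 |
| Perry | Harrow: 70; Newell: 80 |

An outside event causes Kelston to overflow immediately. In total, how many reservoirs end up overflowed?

Round 1 — Kelston overflows (initial).
  Harrow: +60 → 60 < 120
  Oakham: +60 → 60 ≥ 40
Round 2 — Oakham overflows.
  Inley: +70 → 70 ≥ 50
Round 3 — Inley overflows.
  Dunlea: +90 → 90 ≥ 30
Round 4 — Dunlea overflows.
  Marsh: +20 → 20 < 30
No further overflows.

4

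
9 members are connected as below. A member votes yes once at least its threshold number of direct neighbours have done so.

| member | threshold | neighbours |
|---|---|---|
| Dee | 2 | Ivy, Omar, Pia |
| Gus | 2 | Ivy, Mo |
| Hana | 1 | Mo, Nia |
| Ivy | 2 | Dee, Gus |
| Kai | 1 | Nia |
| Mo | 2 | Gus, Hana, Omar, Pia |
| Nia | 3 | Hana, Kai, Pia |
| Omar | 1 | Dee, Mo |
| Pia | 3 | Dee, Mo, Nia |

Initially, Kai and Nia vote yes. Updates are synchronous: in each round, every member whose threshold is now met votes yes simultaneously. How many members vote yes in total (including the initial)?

3

Round 1 — Kai, Nia vote yes (initial).
Round 2 — checking thresholds:
  Hana: 1 of 2 neighbours ≥ 1, votes yes.
  Pia: 1 of 3 neighbours < 3, holds.
Round 3 — no new yes votes; cascade stops.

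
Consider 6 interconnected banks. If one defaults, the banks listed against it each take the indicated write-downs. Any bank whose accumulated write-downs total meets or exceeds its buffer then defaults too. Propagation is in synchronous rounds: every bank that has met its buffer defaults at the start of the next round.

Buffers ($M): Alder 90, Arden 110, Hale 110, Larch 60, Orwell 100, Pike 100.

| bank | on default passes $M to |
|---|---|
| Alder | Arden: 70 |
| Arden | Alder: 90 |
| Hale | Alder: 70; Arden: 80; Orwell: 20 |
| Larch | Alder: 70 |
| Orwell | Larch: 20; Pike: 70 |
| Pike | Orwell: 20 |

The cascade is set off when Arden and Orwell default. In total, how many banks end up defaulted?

3

Round 1 — Arden, Orwell default (initial).
  Alder: +90 → 90 ≥ 90
  Larch: +20 → 20 < 60
  Pike: +70 → 70 < 100
Round 2 — Alder defaults.
No further defaults.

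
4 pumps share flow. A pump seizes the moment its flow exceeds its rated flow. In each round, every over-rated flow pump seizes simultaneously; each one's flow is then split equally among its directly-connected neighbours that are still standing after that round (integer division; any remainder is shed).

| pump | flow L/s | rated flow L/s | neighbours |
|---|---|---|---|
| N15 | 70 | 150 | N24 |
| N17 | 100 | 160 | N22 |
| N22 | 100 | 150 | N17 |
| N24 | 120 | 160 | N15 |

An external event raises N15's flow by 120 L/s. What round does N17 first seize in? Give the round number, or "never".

never

Round 1 — N15 at 190 > 150. N15 seizes.
  N15 sheds 190 L/s to N24: 190 each.
    N24: 120+190 = 310 > 160
Round 2 — N24 seizes.
  N24 sheds 310 L/s: no online neighbours, lost.
No further seizures.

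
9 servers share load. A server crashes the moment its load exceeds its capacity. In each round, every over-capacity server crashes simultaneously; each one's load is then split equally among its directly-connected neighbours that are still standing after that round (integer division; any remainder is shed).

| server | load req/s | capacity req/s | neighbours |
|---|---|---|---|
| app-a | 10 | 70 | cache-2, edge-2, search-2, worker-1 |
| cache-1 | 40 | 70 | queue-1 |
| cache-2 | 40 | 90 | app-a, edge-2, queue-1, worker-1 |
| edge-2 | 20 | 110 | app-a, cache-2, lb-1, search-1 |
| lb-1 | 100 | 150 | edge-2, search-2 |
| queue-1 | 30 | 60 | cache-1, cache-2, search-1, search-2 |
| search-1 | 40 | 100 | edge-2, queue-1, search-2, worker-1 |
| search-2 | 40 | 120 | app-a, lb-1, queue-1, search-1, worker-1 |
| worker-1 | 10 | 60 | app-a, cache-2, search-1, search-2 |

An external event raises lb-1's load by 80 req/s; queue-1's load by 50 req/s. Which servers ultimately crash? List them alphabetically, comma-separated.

app-a, cache-2, edge-2, lb-1, queue-1, search-1, search-2, worker-1

Round 1 — lb-1 at 180 > 150; queue-1 at 80 > 60. lb-1, queue-1 crash.
  lb-1 sheds 180 req/s to edge-2, search-2: 90 each.
    edge-2: 20+90 = 110 ≤ 110
    search-2: 40+90 = 130 > 120
  queue-1 sheds 80 req/s to cache-1, cache-2, search-1, search-2: 20 each.
    cache-1: 40+20 = 60 ≤ 70
    cache-2: 40+20 = 60 ≤ 90
    search-1: 40+20 = 60 ≤ 100
    search-2: 130+20 = 150 > 120
Round 2 — search-2 crashes.
  search-2 sheds 150 req/s to app-a, search-1, worker-1: 50 each.
    app-a: 10+50 = 60 ≤ 70
    search-1: 60+50 = 110 > 100
    worker-1: 10+50 = 60 ≤ 60
Round 3 — search-1 crashes.
  search-1 sheds 110 req/s to edge-2, worker-1: 55 each.
    edge-2: 110+55 = 165 > 110
    worker-1: 60+55 = 115 > 60
Round 4 — edge-2, worker-1 crash.
  edge-2 sheds 165 req/s to app-a, cache-2: 82 each (1 lost).
    app-a: 60+82 = 142 > 70
    cache-2: 60+82 = 142 > 90
  worker-1 sheds 115 req/s to app-a, cache-2: 57 each (1 lost).
    app-a: 142+57 = 199 > 70
    cache-2: 142+57 = 199 > 90
Round 5 — app-a, cache-2 crash.
  app-a sheds 199 req/s: no online neighbours, lost.
  cache-2 sheds 199 req/s: no online neighbours, lost.
No further crashes.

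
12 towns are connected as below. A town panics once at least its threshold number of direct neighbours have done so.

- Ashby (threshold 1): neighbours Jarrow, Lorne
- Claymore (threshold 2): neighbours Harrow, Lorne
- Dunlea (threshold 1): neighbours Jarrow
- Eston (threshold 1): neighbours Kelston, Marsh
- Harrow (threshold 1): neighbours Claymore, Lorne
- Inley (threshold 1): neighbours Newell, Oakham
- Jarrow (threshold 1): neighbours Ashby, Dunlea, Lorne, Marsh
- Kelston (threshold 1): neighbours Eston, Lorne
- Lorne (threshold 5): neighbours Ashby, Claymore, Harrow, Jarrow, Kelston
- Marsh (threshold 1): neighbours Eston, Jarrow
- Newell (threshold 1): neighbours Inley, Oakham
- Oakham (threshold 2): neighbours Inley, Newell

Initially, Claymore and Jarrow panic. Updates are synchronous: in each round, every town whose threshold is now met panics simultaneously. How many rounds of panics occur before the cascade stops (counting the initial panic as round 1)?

5

Round 1 — Claymore, Jarrow panic (initial).
Round 2 — checking thresholds:
  Ashby: 1 of 2 neighbours ≥ 1, panics.
  Dunlea: 1 of 1 neighbours ≥ 1, panics.
  Harrow: 1 of 2 neighbours ≥ 1, panics.
  Lorne: 2 of 5 neighbours < 5, not yet.
  Marsh: 1 of 2 neighbours ≥ 1, panics.
Round 3 — checking thresholds:
  Eston: 1 of 2 neighbours ≥ 1, panics.
  Lorne: 4 of 5 neighbours < 5, not yet.
Round 4 — checking thresholds:
  Kelston: 1 of 2 neighbours ≥ 1, panics.
  Lorne: 4 of 5 neighbours < 5, not yet.
Round 5 — checking thresholds:
  Lorne: 5 of 5 neighbours ≥ 5, panics.
Round 6 — no new panics; cascade stops.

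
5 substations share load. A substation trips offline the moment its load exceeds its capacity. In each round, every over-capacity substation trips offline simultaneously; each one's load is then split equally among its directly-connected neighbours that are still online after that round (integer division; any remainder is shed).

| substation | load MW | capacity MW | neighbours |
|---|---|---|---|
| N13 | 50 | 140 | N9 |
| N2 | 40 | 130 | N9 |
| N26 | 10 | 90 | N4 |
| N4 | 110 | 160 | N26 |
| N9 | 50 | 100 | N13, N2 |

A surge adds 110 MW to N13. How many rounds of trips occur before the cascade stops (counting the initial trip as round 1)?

Round 1 — N13 at 160 > 140. N13 trips offline.
  N13 sheds 160 MW to N9: 160 each.
    N9: 50+160 = 210 > 100
Round 2 — N9 trips offline.
  N9 sheds 210 MW to N2: 210 each.
    N2: 40+210 = 250 > 130
Round 3 — N2 trips offline.
  N2 sheds 250 MW: no online neighbours, lost.
No further trips.

3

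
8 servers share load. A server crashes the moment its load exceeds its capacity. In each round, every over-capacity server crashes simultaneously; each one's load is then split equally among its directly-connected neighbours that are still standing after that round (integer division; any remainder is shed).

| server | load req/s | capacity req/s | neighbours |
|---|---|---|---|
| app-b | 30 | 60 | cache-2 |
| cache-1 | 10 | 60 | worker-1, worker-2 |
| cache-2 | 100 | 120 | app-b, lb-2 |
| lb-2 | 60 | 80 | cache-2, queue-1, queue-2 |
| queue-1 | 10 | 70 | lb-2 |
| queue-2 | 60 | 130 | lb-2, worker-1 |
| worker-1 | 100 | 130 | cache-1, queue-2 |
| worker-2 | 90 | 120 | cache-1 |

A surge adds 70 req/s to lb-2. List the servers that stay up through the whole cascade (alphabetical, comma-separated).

Round 1 — lb-2 at 130 > 80. lb-2 crashes.
  lb-2 sheds 130 req/s to cache-2, queue-1, queue-2: 43 each (1 lost).
    cache-2: 100+43 = 143 > 120
    queue-1: 10+43 = 53 ≤ 70
    queue-2: 60+43 = 103 ≤ 130
Round 2 — cache-2 crashes.
  cache-2 sheds 143 req/s to app-b: 143 each.
    app-b: 30+143 = 173 > 60
Round 3 — app-b crashes.
  app-b sheds 173 req/s: no online neighbours, lost.
No further crashes.

cache-1, queue-1, queue-2, worker-1, worker-2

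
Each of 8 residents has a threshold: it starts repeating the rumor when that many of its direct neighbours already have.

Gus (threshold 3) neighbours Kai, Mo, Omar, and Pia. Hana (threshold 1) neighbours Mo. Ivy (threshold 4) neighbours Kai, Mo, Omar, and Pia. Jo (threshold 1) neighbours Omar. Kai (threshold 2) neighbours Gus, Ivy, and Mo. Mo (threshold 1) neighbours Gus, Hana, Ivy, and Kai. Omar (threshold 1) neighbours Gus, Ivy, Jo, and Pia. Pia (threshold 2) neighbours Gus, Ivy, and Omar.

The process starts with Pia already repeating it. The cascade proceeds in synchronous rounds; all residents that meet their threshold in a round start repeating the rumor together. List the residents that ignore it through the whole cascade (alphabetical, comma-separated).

Round 1 — Pia starts repeating the rumor (initial).
Round 2 — checking thresholds:
  Gus: 1 of 4 neighbours < 3, holds.
  Ivy: 1 of 4 neighbours < 4, holds.
  Omar: 1 of 4 neighbours ≥ 1, starts repeating the rumor.
Round 3 — checking thresholds:
  Gus: 2 of 4 neighbours < 3, holds.
  Ivy: 2 of 4 neighbours < 4, holds.
  Jo: 1 of 1 neighbours ≥ 1, starts repeating the rumor.
Round 4 — no new spreads; cascade stops.

Gus, Hana, Ivy, Kai, Mo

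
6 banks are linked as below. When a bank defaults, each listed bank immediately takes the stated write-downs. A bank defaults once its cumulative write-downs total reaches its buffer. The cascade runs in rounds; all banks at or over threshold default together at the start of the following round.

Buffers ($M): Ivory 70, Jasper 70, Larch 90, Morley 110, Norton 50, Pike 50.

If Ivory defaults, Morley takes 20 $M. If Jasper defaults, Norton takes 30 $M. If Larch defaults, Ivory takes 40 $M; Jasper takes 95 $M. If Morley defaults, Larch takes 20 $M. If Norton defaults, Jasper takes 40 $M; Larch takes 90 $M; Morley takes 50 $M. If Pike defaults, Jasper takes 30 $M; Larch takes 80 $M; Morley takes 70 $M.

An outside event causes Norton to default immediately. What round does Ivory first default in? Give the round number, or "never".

Round 1 — Norton defaults (initial).
  Jasper: +40 → 40 < 70
  Larch: +90 → 90 ≥ 90
  Morley: +50 → 50 < 110
Round 2 — Larch defaults.
  Ivory: +40 → 40 < 70
  Jasper: +95 → 135 ≥ 70
Round 3 — Jasper defaults.
No further defaults.

never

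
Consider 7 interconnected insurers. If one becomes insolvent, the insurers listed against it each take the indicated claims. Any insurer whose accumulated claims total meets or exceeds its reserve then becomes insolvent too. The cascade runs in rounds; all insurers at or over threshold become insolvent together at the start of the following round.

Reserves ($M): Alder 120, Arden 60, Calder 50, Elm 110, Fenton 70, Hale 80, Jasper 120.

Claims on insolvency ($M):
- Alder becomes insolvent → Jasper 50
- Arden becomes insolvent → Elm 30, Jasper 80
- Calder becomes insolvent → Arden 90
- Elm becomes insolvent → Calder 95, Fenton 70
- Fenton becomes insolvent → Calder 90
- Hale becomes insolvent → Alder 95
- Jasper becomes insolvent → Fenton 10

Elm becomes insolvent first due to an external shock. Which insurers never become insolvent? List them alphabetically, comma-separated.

Round 1 — Elm becomes insolvent (initial).
  Calder: +95 → 95 ≥ 50
  Fenton: +70 → 70 ≥ 70
Round 2 — Calder, Fenton become insolvent.
  Arden: +90 → 90 ≥ 60
Round 3 — Arden becomes insolvent.
  Jasper: +80 → 80 < 120
No further insolvencies.

Alder, Hale, Jasper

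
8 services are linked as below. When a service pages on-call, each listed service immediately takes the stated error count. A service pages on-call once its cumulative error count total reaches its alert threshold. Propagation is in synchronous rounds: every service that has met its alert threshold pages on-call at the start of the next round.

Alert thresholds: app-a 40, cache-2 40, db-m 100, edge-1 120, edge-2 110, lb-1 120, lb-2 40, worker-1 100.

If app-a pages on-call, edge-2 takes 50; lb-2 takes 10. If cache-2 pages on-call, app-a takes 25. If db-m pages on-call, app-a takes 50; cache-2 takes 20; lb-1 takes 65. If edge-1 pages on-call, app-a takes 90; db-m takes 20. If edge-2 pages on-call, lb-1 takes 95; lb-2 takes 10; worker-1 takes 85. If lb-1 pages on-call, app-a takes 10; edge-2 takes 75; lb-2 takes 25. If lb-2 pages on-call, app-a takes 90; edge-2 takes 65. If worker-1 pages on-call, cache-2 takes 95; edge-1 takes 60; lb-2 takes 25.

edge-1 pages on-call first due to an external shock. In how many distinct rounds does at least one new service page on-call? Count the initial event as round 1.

Round 1 — edge-1 pages on-call (initial).
  app-a: +90 → 90 ≥ 40
  db-m: +20 → 20 < 100
Round 2 — app-a pages on-call.
  edge-2: +50 → 50 < 110
  lb-2: +10 → 10 < 40
No further pages.

2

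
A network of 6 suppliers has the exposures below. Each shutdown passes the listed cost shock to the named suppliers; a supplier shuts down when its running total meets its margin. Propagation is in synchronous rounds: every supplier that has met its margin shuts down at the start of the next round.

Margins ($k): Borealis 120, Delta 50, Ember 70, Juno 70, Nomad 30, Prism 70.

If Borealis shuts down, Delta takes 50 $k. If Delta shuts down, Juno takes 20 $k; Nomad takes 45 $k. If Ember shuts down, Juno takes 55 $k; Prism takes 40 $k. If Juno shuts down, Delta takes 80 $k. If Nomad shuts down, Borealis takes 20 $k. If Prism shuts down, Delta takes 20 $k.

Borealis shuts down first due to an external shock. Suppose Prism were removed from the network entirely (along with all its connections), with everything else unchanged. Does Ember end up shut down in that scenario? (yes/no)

no

With Prism removed:
Round 1 — Borealis shuts down (initial).
  Delta: +50 → 50 ≥ 50
Round 2 — Delta shuts down.
  Juno: +20 → 20 < 70
  Nomad: +45 → 45 ≥ 30
Round 3 — Nomad shuts down.
No further shutdowns.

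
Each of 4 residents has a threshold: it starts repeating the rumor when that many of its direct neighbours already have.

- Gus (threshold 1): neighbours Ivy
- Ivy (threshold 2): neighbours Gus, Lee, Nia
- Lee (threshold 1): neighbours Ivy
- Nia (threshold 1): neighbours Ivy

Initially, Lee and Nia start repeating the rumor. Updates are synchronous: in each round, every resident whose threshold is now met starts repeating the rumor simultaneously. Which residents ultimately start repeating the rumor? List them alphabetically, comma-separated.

Gus, Ivy, Lee, Nia

Round 1 — Lee, Nia start repeating the rumor (initial).
Round 2 — checking thresholds:
  Ivy: 2 of 3 neighbours ≥ 2, starts repeating the rumor.
Round 3 — checking thresholds:
  Gus: 1 of 1 neighbours ≥ 1, starts repeating the rumor.
Round 4 — no new spreads; cascade stops.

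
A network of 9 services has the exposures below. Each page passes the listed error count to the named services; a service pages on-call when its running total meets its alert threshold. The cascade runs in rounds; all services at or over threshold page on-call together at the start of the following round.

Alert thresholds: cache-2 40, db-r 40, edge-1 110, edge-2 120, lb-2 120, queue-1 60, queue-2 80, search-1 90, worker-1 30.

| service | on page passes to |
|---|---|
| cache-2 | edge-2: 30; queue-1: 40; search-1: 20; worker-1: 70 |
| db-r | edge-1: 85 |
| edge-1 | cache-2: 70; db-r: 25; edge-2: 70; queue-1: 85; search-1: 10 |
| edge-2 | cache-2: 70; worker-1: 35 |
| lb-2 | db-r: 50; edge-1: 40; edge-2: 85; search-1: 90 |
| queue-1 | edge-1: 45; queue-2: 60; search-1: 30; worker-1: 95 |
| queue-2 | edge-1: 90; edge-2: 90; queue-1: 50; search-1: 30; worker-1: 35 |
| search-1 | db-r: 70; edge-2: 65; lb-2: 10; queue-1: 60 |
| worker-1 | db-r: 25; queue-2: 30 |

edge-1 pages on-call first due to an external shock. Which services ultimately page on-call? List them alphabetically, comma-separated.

cache-2, db-r, edge-1, edge-2, queue-1, queue-2, search-1, worker-1

Round 1 — edge-1 pages on-call (initial).
  cache-2: +70 → 70 ≥ 40
  db-r: +25 → 25 < 40
  edge-2: +70 → 70 < 120
  queue-1: +85 → 85 ≥ 60
  search-1: +10 → 10 < 90
Round 2 — cache-2, queue-1 page on-call.
  edge-2: +30 → 100 < 120
  queue-2: +60 → 60 < 80
  search-1: +20+30 → 60 < 90
  worker-1: +70+95 → 165 ≥ 30
Round 3 — worker-1 pages on-call.
  db-r: +25 → 50 ≥ 40
  queue-2: +30 → 90 ≥ 80
Round 4 — db-r, queue-2 page on-call.
  edge-2: +90 → 190 ≥ 120
  search-1: +30 → 90 ≥ 90
Round 5 — edge-2, search-1 page on-call.
  lb-2: +10 → 10 < 120
No further pages.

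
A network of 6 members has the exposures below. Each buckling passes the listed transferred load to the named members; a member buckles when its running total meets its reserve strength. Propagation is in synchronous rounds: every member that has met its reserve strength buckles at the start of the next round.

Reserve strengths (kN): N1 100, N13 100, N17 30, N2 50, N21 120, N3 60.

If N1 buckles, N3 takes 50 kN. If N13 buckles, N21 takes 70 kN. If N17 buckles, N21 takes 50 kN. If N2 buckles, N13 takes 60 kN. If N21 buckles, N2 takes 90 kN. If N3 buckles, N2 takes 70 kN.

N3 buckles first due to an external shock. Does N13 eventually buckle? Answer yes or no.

no

Round 1 — N3 buckles (initial).
  N2: +70 → 70 ≥ 50
Round 2 — N2 buckles.
  N13: +60 → 60 < 100
No further bucklings.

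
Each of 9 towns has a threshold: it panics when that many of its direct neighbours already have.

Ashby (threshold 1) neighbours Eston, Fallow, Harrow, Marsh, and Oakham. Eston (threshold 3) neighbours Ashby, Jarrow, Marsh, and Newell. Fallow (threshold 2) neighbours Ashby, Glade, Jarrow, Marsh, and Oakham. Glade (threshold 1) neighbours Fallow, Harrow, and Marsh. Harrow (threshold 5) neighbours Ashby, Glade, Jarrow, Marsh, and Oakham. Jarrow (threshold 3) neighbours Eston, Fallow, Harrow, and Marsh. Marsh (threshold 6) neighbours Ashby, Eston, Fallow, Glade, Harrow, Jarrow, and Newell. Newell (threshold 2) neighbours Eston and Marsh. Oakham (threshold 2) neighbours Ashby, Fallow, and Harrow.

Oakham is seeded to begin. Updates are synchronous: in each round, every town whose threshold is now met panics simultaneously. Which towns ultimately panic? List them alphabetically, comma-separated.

Round 1 — Oakham panics (initial).
Round 2 — checking thresholds:
  Ashby: 1 of 5 neighbours ≥ 1, panics.
  Fallow: 1 of 5 neighbours < 2, holds.
  Harrow: 1 of 5 neighbours < 5, holds.
Round 3 — checking thresholds:
  Eston: 1 of 4 neighbours < 3, holds.
  Fallow: 2 of 5 neighbours ≥ 2, panics.
  Harrow: 2 of 5 neighbours < 5, holds.
  Marsh: 1 of 7 neighbours < 6, holds.
Round 4 — checking thresholds:
  Eston: 1 of 4 neighbours < 3, holds.
  Glade: 1 of 3 neighbours ≥ 1, panics.
  Harrow: 2 of 5 neighbours < 5, holds.
  Jarrow: 1 of 4 neighbours < 3, holds.
  Marsh: 2 of 7 neighbours < 6, holds.
Round 5 — no new panics; cascade stops.

Ashby, Fallow, Glade, Oakham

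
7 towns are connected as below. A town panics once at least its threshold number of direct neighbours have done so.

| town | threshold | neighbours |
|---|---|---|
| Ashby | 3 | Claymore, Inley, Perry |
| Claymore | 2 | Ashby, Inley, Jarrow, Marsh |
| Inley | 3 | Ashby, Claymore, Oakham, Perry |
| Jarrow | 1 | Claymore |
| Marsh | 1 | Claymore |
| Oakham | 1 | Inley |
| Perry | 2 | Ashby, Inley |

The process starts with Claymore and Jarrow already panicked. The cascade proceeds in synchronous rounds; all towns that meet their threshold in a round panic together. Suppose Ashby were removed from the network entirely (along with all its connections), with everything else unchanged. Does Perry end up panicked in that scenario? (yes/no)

no

With Ashby removed:
Round 1 — Claymore, Jarrow panic (initial).
Round 2 — checking thresholds:
  Inley: 1 of 3 neighbours < 3, not yet.
  Marsh: 1 of 1 neighbours ≥ 1, panics.
Round 3 — no new panics; cascade stops.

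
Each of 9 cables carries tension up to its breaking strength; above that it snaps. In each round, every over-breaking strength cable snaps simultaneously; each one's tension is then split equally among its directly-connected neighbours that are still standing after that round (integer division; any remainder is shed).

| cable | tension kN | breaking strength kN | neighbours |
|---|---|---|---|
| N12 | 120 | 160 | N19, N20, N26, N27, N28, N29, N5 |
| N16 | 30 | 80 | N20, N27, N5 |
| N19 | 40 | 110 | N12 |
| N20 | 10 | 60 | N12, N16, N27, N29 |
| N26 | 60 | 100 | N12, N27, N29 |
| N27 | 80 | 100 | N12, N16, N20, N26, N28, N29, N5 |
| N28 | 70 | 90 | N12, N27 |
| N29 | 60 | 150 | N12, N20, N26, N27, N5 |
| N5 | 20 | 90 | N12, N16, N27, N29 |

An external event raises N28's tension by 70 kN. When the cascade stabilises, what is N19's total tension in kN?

Round 1 — N28 at 140 > 90. N28 snaps.
  N28 sheds 140 kN to N12, N27: 70 each.
    N12: 120+70 = 190 > 160
    N27: 80+70 = 150 > 100
Round 2 — N12, N27 snap.
  N12 sheds 190 kN to N19, N20, N26, N29, N5: 38 each.
    N19: 40+38 = 78 ≤ 110
    N20: 10+38 = 48 ≤ 60
    N26: 60+38 = 98 ≤ 100
    N29: 60+38 = 98 ≤ 150
    N5: 20+38 = 58 ≤ 90
  N27 sheds 150 kN to N16, N20, N26, N29, N5: 30 each.
    N16: 30+30 = 60 ≤ 80
    N20: 48+30 = 78 > 60
    N26: 98+30 = 128 > 100
    N29: 98+30 = 128 ≤ 150
    N5: 58+30 = 88 ≤ 90
Round 3 — N20, N26 snap.
  N20 sheds 78 kN to N16, N29: 39 each.
    N16: 60+39 = 99 > 80
    N29: 128+39 = 167 > 150
  N26 sheds 128 kN to N29: 128 each.
    N29: 167+128 = 295 > 150
Round 4 — N16, N29 snap.
  N16 sheds 99 kN to N5: 99 each.
    N5: 88+99 = 187 > 90
  N29 sheds 295 kN to N5: 295 each.
    N5: 187+295 = 482 > 90
Round 5 — N5 snaps.
  N5 sheds 482 kN: no online neighbours, lost.
No further breaks.

78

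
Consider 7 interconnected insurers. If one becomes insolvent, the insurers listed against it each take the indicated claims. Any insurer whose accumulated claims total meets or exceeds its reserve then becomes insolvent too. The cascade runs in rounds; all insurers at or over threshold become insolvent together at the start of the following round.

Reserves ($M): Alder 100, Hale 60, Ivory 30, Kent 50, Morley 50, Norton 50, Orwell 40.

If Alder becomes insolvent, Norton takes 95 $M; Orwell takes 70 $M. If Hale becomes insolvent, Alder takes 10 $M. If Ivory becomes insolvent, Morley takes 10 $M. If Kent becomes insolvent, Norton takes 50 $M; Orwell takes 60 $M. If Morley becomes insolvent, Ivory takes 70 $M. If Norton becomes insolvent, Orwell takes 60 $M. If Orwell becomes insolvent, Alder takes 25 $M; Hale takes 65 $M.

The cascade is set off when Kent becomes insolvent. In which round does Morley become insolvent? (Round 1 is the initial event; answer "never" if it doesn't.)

Round 1 — Kent becomes insolvent (initial).
  Norton: +50 → 50 ≥ 50
  Orwell: +60 → 60 ≥ 40
Round 2 — Norton, Orwell become insolvent.
  Alder: +25 → 25 < 100
  Hale: +65 → 65 ≥ 60
Round 3 — Hale becomes insolvent.
  Alder: +10 → 35 < 100
No further insolvencies.

never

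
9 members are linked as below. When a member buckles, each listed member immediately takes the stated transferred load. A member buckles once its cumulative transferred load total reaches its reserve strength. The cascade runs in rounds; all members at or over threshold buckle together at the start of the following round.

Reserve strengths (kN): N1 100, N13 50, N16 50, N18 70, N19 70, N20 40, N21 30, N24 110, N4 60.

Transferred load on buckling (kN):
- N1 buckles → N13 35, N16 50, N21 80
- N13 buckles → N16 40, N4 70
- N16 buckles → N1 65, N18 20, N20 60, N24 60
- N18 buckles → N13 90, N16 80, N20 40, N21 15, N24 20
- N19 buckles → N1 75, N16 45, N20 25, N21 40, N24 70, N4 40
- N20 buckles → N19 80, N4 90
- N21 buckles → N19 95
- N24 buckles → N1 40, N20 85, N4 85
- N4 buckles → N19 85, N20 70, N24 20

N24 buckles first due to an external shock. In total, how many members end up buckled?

7

Round 1 — N24 buckles (initial).
  N1: +40 → 40 < 100
  N20: +85 → 85 ≥ 40
  N4: +85 → 85 ≥ 60
Round 2 — N20, N4 buckle.
  N19: +80+85 → 165 ≥ 70
Round 3 — N19 buckles.
  N1: +75 → 115 ≥ 100
  N16: +45 → 45 < 50
  N21: +40 → 40 ≥ 30
Round 4 — N1, N21 buckle.
  N13: +35 → 35 < 50
  N16: +50 → 95 ≥ 50
Round 5 — N16 buckles.
  N18: +20 → 20 < 70
No further bucklings.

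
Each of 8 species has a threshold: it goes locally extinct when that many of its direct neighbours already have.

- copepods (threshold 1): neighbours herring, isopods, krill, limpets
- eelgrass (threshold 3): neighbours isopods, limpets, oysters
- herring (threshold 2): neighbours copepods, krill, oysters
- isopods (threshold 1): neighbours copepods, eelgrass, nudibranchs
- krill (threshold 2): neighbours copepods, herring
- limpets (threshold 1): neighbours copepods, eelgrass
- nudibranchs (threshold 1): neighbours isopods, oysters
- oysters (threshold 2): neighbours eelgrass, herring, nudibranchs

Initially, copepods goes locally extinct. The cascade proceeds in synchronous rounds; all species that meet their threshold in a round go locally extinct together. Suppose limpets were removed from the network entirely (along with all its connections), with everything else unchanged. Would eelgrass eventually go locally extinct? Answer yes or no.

With limpets removed:
Round 1 — copepods goes locally extinct (initial).
Round 2 — checking thresholds:
  herring: 1 of 3 neighbours < 2, not yet.
  isopods: 1 of 3 neighbours ≥ 1, goes locally extinct.
  krill: 1 of 2 neighbours < 2, not yet.
Round 3 — checking thresholds:
  eelgrass: 1 of 2 neighbours < 3, not yet.
  herring: 1 of 3 neighbours < 2, not yet.
  krill: 1 of 2 neighbours < 2, not yet.
  nudibranchs: 1 of 2 neighbours ≥ 1, goes locally extinct.
Round 4 — no new extinctions; cascade stops.

no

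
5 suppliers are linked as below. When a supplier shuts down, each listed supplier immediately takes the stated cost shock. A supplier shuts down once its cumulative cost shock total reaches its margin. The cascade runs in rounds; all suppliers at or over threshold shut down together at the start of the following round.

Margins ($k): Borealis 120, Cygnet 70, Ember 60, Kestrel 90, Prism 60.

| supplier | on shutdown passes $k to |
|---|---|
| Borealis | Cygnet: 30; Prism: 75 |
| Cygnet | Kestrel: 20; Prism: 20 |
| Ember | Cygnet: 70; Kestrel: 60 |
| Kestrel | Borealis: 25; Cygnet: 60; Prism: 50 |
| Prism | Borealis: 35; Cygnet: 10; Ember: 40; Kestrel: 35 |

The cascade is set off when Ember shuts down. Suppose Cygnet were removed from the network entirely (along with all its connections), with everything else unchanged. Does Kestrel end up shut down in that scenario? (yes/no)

With Cygnet removed:
Round 1 — Ember shuts down (initial).
  Kestrel: +60 → 60 < 90
No further shutdowns.

no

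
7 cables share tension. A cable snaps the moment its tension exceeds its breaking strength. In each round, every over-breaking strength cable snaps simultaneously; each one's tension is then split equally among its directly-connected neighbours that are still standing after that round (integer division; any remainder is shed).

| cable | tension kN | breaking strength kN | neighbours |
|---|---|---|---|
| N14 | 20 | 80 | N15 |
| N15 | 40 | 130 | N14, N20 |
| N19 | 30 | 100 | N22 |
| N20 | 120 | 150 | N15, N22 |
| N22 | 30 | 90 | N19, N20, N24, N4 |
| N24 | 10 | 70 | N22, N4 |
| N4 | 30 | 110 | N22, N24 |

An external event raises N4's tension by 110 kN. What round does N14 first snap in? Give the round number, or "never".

5

Round 1 — N4 at 140 > 110. N4 snaps.
  N4 sheds 140 kN to N22, N24: 70 each.
    N22: 30+70 = 100 > 90
    N24: 10+70 = 80 > 70
Round 2 — N22, N24 snap.
  N22 sheds 100 kN to N19, N20: 50 each.
    N19: 30+50 = 80 ≤ 100
    N20: 120+50 = 170 > 150
  N24 sheds 80 kN: no online neighbours, lost.
Round 3 — N20 snaps.
  N20 sheds 170 kN to N15: 170 each.
    N15: 40+170 = 210 > 130
Round 4 — N15 snaps.
  N15 sheds 210 kN to N14: 210 each.
    N14: 20+210 = 230 > 80
Round 5 — N14 snaps.
  N14 sheds 230 kN: no online neighbours, lost.
No further breaks.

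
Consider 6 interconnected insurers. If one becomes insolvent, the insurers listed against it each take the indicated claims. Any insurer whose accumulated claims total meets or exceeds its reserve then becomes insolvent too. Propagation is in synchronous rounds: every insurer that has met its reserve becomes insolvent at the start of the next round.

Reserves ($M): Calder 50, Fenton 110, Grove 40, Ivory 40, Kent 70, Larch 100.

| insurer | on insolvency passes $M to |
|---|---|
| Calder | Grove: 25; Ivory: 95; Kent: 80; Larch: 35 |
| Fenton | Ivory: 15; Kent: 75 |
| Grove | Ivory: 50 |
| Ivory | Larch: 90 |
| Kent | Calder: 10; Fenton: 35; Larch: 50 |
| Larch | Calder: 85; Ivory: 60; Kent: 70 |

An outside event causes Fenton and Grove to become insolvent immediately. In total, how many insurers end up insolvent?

6

Round 1 — Fenton, Grove become insolvent (initial).
  Ivory: +15+50 → 65 ≥ 40
  Kent: +75 → 75 ≥ 70
Round 2 — Ivory, Kent become insolvent.
  Calder: +10 → 10 < 50
  Larch: +90+50 → 140 ≥ 100
Round 3 — Larch becomes insolvent.
  Calder: +85 → 95 ≥ 50
Round 4 — Calder becomes insolvent.
No further insolvencies.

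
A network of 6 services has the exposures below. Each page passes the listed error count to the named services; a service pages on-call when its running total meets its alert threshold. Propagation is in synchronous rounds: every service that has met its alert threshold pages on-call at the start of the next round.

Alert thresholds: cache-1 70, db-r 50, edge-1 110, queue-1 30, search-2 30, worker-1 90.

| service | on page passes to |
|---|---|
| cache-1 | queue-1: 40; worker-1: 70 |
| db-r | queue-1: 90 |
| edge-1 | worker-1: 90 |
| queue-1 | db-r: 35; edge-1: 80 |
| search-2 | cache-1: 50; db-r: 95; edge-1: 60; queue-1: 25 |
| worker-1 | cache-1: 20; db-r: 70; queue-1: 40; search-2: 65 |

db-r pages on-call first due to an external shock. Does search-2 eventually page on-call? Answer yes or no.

no

Round 1 — db-r pages on-call (initial).
  queue-1: +90 → 90 ≥ 30
Round 2 — queue-1 pages on-call.
  edge-1: +80 → 80 < 110
No further pages.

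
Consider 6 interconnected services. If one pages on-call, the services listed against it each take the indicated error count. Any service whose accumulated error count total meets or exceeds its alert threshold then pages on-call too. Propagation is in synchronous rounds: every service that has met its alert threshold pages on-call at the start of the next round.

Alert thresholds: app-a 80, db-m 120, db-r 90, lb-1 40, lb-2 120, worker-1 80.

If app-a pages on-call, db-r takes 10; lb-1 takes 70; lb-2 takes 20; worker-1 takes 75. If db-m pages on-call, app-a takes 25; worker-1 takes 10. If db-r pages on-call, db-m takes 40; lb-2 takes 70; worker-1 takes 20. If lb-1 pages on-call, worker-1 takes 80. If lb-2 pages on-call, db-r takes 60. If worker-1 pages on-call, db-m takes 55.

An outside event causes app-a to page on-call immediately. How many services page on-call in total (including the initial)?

3

Round 1 — app-a pages on-call (initial).
  db-r: +10 → 10 < 90
  lb-1: +70 → 70 ≥ 40
  lb-2: +20 → 20 < 120
  worker-1: +75 → 75 < 80
Round 2 — lb-1 pages on-call.
  worker-1: +80 → 155 ≥ 80
Round 3 — worker-1 pages on-call.
  db-m: +55 → 55 < 120
No further pages.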